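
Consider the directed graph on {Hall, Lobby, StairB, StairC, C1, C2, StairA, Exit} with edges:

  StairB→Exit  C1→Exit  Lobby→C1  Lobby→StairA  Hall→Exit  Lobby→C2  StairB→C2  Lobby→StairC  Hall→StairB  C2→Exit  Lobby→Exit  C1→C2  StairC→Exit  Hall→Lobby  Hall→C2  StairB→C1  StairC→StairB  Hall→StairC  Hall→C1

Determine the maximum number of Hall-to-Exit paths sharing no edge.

6

Assign every edge capacity 1; by Menger, the answer equals the max flow.
Path Hall→Exit (+1); total 1.
Path Hall→Lobby→Exit (+1); total 2.
Path Hall→StairB→Exit (+1); total 3.
Path Hall→StairC→Exit (+1); total 4.
Path Hall→C1→Exit (+1); total 5.
Path Hall→C2→Exit (+1); total 6.
No residual Hall→Exit path; max flow = 6.
Certifying cut of size 6: {Hall→C1, Hall→C2, Hall→Exit, Hall→Lobby, Hall→StairB, Hall→StairC}.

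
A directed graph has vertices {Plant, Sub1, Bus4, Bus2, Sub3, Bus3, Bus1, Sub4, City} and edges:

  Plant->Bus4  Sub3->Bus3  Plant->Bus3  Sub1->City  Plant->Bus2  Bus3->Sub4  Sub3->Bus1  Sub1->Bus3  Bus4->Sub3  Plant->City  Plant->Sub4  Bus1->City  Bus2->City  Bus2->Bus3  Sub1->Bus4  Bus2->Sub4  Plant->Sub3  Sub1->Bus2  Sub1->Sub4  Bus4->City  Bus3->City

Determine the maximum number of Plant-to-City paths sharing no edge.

5

Assign every edge capacity 1; by Menger, the answer equals the max flow.
Path Plant→City (+1); total 1.
Path Plant→Bus4→City (+1); total 2.
Path Plant→Bus2→City (+1); total 3.
Path Plant→Bus3→City (+1); total 4.
Path Plant→Sub3→Bus1→City (+1); total 5.
No residual Plant→City path; max flow = 5.
Certifying cut of size 5: {Plant→Bus2, Plant→Bus3, Plant→Bus4, Plant→City, Plant→Sub3}.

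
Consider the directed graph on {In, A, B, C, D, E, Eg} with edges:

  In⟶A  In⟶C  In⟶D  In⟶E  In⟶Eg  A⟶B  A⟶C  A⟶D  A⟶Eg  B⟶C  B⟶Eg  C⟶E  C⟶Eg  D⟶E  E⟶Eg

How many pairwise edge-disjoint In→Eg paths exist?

4

Assign every edge capacity 1; by Menger, the answer equals the max flow.
Path In→Eg (+1); total 1.
Path In→A→Eg (+1); total 2.
Path In→C→Eg (+1); total 3.
Path In→E→Eg (+1); total 4.
No residual In→Eg path; max flow = 4.
Certifying cut of size 4: {E→Eg, In→A, In→C, In→Eg}.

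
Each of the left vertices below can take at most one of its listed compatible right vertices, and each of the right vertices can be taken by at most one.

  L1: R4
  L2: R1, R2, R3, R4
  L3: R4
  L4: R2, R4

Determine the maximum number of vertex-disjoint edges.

Unit-capacity flow: source→left, listed edges, right→sink; max matching = max flow.
Augmenting path L1→R4 (+1); matched 1.
Augmenting path L2→R1 (+1); matched 2.
Augmenting path L4→R2 (+1); matched 3.
No augmenting path remains; maximum matching = 3.
König certificate: {L2, L4, R4} is a vertex cover of size 3 (every listed pair touches it), so no matching can be larger.

3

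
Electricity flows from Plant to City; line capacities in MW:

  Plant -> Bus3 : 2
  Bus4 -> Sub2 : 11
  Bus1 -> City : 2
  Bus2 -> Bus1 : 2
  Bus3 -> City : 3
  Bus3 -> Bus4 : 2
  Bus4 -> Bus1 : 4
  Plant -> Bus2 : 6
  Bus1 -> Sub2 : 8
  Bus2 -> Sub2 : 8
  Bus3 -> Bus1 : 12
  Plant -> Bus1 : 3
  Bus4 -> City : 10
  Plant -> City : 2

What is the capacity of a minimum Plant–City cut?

Augment Plant→City: bottleneck 2, flow now 2.
Augment Plant→Bus3→City: bottleneck 2, flow now 4.
Augment Plant→Bus1→City: bottleneck 2, flow now 6.
No augmenting path remains; maximum flow = 6.
By max-flow min-cut, the minimum cut capacity equals the max flow.
In the residual graph, reachable from Plant: {Plant, Bus2, Bus1, Sub2}.
Min-cut edges: Plant→Bus3 (2), Plant→City (2), Bus1→City (2); capacity 2 + 2 + 2 = 6.

6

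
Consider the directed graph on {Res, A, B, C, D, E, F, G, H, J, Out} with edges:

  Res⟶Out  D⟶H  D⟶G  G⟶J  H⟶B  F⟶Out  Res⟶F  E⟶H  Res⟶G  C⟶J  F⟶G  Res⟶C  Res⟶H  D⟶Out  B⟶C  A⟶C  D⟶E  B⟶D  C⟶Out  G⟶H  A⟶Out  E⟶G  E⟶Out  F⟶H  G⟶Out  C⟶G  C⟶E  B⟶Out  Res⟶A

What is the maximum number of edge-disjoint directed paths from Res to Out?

Assign every edge capacity 1; by Menger, the answer equals the max flow.
Path Res→Out (+1); total 1.
Path Res→A→Out (+1); total 2.
Path Res→C→Out (+1); total 3.
Path Res→F→Out (+1); total 4.
Path Res→G→Out (+1); total 5.
Path Res→H→B→Out (+1); total 6.
No residual Res→Out path; max flow = 6.
Certifying cut of size 6: {Res→A, Res→C, Res→F, Res→G, Res→H, Res→Out}.

6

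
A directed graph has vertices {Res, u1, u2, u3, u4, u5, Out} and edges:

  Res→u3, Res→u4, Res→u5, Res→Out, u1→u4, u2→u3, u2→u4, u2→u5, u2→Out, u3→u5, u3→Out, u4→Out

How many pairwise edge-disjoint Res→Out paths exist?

3

Assign every edge capacity 1; by Menger, the answer equals the max flow.
Path Res→Out (+1); total 1.
Path Res→u3→Out (+1); total 2.
Path Res→u4→Out (+1); total 3.
No residual Res→Out path; max flow = 3.
Certifying cut of size 3: {Res→Out, Res→u3, Res→u4}.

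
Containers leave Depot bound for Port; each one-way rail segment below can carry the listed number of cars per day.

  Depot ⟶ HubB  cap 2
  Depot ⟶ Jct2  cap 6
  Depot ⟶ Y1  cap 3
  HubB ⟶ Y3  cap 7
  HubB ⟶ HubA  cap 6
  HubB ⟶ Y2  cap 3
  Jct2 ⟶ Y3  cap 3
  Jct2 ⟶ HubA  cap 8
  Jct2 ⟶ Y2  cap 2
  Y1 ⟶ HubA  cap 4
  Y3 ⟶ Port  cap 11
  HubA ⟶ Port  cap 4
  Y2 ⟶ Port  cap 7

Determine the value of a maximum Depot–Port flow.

11

Augment Depot→HubB→Y3→Port: bottleneck 2, flow now 2.
Augment Depot→Jct2→Y3→Port: bottleneck 3, flow now 5.
Augment Depot→Jct2→HubA→Port: bottleneck 3, flow now 8.
Augment Depot→Y1→HubA→Port: bottleneck 1, flow now 9.
Augment Depot→Y1→HubA→Jct2→Y2→Port: bottleneck 2, flow now 11. (uses reverse residual edge)
No augmenting path remains; maximum flow = 11.
In the residual graph, reachable from Depot: {Depot}.
Min-cut edges: Depot→HubB (2), Depot→Jct2 (6), Depot→Y1 (3); capacity 2 + 6 + 3 = 11.
This cut is saturated, so no flow can exceed 11.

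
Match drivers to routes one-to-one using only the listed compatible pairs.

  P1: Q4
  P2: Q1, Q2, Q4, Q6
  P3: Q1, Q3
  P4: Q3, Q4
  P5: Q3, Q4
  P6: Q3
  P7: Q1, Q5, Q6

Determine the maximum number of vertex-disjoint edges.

Unit-capacity flow: source→left, listed edges, right→sink; max matching = max flow.
Augmenting path P1→Q4 (+1); matched 1.
Augmenting path P2→Q1 (+1); matched 2.
Augmenting path P3→Q3 (+1); matched 3.
Augmenting path P7→Q5 (+1); matched 4.
Augmenting path P4→Q3→P3→Q1→P2→Q2 (+1); matched 5.
No augmenting path remains; maximum matching = 5.
König certificate: {P2, P3, P7, Q3, Q4} is a vertex cover of size 5 (every listed pair touches it), so no matching can be larger.

5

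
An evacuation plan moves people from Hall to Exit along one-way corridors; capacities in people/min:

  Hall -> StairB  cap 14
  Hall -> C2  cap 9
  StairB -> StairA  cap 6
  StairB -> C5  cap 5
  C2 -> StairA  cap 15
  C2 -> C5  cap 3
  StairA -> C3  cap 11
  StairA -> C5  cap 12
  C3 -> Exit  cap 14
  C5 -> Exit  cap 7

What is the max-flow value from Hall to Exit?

Augment Hall→StairB→C5→Exit: bottleneck 5, flow now 5.
Augment Hall→C2→C5→Exit: bottleneck 2, flow now 7.
Augment Hall→StairB→StairA→C3→Exit: bottleneck 6, flow now 13.
Augment Hall→C2→StairA→C3→Exit: bottleneck 5, flow now 18.
No augmenting path remains; maximum flow = 18.
In the residual graph, reachable from Hall: {Hall, StairB, C2, StairA, C5}.
Min-cut edges: StairA→C3 (11), C5→Exit (7); capacity 11 + 7 = 18.
This cut is saturated, so no flow can exceed 18.

18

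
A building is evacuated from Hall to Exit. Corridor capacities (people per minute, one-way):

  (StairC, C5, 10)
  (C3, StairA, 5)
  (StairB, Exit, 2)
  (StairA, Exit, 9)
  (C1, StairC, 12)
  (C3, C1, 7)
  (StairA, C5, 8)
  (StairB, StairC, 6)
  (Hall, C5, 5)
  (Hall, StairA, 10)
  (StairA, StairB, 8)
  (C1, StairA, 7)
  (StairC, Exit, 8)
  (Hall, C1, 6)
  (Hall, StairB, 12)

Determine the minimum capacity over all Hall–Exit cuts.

19

Augment Hall→StairA→Exit: bottleneck 9, flow now 9.
Augment Hall→StairB→Exit: bottleneck 2, flow now 11.
Augment Hall→C1→StairC→Exit: bottleneck 6, flow now 17.
Augment Hall→StairB→StairC→Exit: bottleneck 2, flow now 19.
No augmenting path remains; maximum flow = 19.
By max-flow min-cut, the minimum cut capacity equals the max flow.
In the residual graph, reachable from Hall: {Hall, C1, StairA, StairC, StairB, C5}.
Min-cut edges: StairA→Exit (9), StairC→Exit (8), StairB→Exit (2); capacity 9 + 8 + 2 = 19.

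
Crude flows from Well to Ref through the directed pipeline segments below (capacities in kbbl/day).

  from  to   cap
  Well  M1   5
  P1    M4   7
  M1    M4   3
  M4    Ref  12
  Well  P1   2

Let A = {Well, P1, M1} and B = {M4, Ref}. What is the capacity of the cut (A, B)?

10

Edges leaving {Well, P1, M1}: P1→M4 (7), M1→M4 (3).
Cut capacity = 7 + 3 = 10.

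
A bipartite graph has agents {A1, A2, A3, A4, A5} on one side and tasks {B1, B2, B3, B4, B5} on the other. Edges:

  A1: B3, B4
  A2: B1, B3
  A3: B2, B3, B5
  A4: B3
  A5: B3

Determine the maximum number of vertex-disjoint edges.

4

Unit-capacity flow: source→left, listed edges, right→sink; max matching = max flow.
Augmenting path A1→B3 (+1); matched 1.
Augmenting path A2→B1 (+1); matched 2.
Augmenting path A3→B2 (+1); matched 3.
Augmenting path A4→B3→A1→B4 (+1); matched 4.
No augmenting path remains; maximum matching = 4.
König certificate: {A1, A2, A3, B3} is a vertex cover of size 4 (every listed pair touches it), so no matching can be larger.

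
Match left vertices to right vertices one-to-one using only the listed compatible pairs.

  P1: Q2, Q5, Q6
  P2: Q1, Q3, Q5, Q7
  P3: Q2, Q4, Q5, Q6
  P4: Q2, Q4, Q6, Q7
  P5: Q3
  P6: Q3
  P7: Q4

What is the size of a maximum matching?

Unit-capacity flow: source→left, listed edges, right→sink; max matching = max flow.
Augmenting path P1→Q2 (+1); matched 1.
Augmenting path P2→Q1 (+1); matched 2.
Augmenting path P3→Q4 (+1); matched 3.
Augmenting path P4→Q6 (+1); matched 4.
Augmenting path P5→Q3 (+1); matched 5.
Augmenting path P7→Q4→P3→Q5 (+1); matched 6.
No augmenting path remains; maximum matching = 6.
König certificate: {P1, P2, P3, P4, P7, Q3} is a vertex cover of size 6 (every listed pair touches it), so no matching can be larger.

6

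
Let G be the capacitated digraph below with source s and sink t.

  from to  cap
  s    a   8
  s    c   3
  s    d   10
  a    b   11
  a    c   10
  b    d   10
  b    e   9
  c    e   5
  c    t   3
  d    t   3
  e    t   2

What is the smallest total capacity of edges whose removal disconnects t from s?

8

Augment s→c→t: bottleneck 3, flow now 3.
Augment s→d→t: bottleneck 3, flow now 6.
Augment s→a→b→e→t: bottleneck 2, flow now 8.
No augmenting path remains; maximum flow = 8.
By max-flow min-cut, the minimum cut capacity equals the max flow.
In the residual graph, reachable from s: {s, a, b, c, d, e}.
Min-cut edges: c→t (3), d→t (3), e→t (2); capacity 3 + 3 + 2 = 8.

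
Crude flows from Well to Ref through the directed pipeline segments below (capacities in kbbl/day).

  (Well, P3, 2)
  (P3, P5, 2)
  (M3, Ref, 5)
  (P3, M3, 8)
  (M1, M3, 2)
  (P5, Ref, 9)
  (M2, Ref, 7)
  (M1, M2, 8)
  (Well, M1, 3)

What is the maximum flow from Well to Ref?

5

Augment Well→M1→M3→Ref: bottleneck 2, flow now 2.
Augment Well→M1→M2→Ref: bottleneck 1, flow now 3.
Augment Well→P3→P5→Ref: bottleneck 2, flow now 5.
No augmenting path remains; maximum flow = 5.
In the residual graph, reachable from Well: {Well}.
Min-cut edges: Well→M1 (3), Well→P3 (2); capacity 3 + 2 = 5.
This cut is saturated, so no flow can exceed 5.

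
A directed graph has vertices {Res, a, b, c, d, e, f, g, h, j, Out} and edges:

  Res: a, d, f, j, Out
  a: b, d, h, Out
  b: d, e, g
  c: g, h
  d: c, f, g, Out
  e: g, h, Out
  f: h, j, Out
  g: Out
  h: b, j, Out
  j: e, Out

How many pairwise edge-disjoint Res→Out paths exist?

Assign every edge capacity 1; by Menger, the answer equals the max flow.
Path Res→Out (+1); total 1.
Path Res→a→Out (+1); total 2.
Path Res→d→Out (+1); total 3.
Path Res→f→Out (+1); total 4.
Path Res→j→Out (+1); total 5.
No residual Res→Out path; max flow = 5.
Certifying cut of size 5: {Res→Out, Res→a, Res→d, Res→f, Res→j}.

5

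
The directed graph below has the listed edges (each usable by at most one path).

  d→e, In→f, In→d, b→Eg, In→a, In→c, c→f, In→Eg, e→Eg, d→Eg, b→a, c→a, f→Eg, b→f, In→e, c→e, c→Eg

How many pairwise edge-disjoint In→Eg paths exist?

5

Assign every edge capacity 1; by Menger, the answer equals the max flow.
Path In→Eg (+1); total 1.
Path In→c→Eg (+1); total 2.
Path In→d→Eg (+1); total 3.
Path In→e→Eg (+1); total 4.
Path In→f→Eg (+1); total 5.
No residual In→Eg path; max flow = 5.
Certifying cut of size 5: {In→Eg, In→c, In→d, In→e, In→f}.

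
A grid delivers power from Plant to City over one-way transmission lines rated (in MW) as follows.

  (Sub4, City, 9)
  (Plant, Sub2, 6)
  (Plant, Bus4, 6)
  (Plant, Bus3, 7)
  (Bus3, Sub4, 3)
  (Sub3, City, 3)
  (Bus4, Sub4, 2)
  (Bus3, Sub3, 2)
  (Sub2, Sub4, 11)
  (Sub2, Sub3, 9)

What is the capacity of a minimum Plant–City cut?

Augment Plant→Bus4→Sub4→City: bottleneck 2, flow now 2.
Augment Plant→Bus3→Sub4→City: bottleneck 3, flow now 5.
Augment Plant→Bus3→Sub3→City: bottleneck 2, flow now 7.
Augment Plant→Sub2→Sub4→City: bottleneck 4, flow now 11.
Augment Plant→Sub2→Sub3→City: bottleneck 1, flow now 12.
No augmenting path remains; maximum flow = 12.
By max-flow min-cut, the minimum cut capacity equals the max flow.
In the residual graph, reachable from Plant: {Plant, Bus4, Bus3, Sub2, Sub4, Sub3}.
Min-cut edges: Sub4→City (9), Sub3→City (3); capacity 9 + 3 = 12.

12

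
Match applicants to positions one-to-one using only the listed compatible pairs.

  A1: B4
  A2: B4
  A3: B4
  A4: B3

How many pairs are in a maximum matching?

2

Unit-capacity flow: source→left, listed edges, right→sink; max matching = max flow.
Augmenting path A1→B4 (+1); matched 1.
Augmenting path A4→B3 (+1); matched 2.
No augmenting path remains; maximum matching = 2.
König certificate: {A4, B4} is a vertex cover of size 2 (every listed pair touches it), so no matching can be larger.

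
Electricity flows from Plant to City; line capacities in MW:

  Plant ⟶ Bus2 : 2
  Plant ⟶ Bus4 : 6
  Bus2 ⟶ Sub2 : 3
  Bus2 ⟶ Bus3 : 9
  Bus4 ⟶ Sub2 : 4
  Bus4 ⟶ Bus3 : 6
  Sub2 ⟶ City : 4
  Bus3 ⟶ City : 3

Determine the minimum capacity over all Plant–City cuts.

7

Augment Plant→Bus2→Sub2→City: bottleneck 2, flow now 2.
Augment Plant→Bus4→Sub2→City: bottleneck 2, flow now 4.
Augment Plant→Bus4→Bus3→City: bottleneck 3, flow now 7.
No augmenting path remains; maximum flow = 7.
By max-flow min-cut, the minimum cut capacity equals the max flow.
In the residual graph, reachable from Plant: {Plant, Bus2, Bus4, Sub2, Bus3}.
Min-cut edges: Sub2→City (4), Bus3→City (3); capacity 4 + 3 = 7.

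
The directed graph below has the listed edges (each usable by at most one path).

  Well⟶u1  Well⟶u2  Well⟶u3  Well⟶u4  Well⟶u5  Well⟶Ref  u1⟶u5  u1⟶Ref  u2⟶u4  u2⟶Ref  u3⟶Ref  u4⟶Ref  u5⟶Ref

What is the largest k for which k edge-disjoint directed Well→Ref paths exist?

6

Assign every edge capacity 1; by Menger, the answer equals the max flow.
Path Well→Ref (+1); total 1.
Path Well→u1→Ref (+1); total 2.
Path Well→u2→Ref (+1); total 3.
Path Well→u3→Ref (+1); total 4.
Path Well→u4→Ref (+1); total 5.
Path Well→u5→Ref (+1); total 6.
No residual Well→Ref path; max flow = 6.
Certifying cut of size 6: {Well→Ref, Well→u1, Well→u2, Well→u3, Well→u4, Well→u5}.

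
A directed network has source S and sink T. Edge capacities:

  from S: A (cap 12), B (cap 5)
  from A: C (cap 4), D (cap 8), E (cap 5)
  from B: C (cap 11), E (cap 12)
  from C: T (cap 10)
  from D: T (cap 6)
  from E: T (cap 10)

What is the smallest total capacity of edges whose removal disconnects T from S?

17

Augment S→A→C→T: bottleneck 4, flow now 4.
Augment S→A→D→T: bottleneck 6, flow now 10.
Augment S→A→E→T: bottleneck 2, flow now 12.
Augment S→B→C→T: bottleneck 5, flow now 17.
No augmenting path remains; maximum flow = 17.
By max-flow min-cut, the minimum cut capacity equals the max flow.
In the residual graph, reachable from S: {S}.
Min-cut edges: S→A (12), S→B (5); capacity 12 + 5 = 17.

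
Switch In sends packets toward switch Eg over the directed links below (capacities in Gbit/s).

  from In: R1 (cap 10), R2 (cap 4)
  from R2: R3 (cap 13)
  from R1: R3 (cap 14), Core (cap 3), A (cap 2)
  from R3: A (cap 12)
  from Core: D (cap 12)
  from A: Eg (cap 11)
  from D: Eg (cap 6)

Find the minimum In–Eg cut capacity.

Augment In→R1→A→Eg: bottleneck 2, flow now 2.
Augment In→R2→R3→A→Eg: bottleneck 4, flow now 6.
Augment In→R1→R3→A→Eg: bottleneck 5, flow now 11.
Augment In→R1→Core→D→Eg: bottleneck 3, flow now 14.
No augmenting path remains; maximum flow = 14.
By max-flow min-cut, the minimum cut capacity equals the max flow.
In the residual graph, reachable from In: {In}.
Min-cut edges: In→R2 (4), In→R1 (10); capacity 4 + 10 = 14.

14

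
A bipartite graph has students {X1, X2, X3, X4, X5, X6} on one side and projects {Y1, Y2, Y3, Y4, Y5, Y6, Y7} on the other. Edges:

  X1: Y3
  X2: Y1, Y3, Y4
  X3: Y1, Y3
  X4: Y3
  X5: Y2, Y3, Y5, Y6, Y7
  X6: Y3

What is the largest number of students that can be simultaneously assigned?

4

Unit-capacity flow: source→left, listed edges, right→sink; max matching = max flow.
Augmenting path X1→Y3 (+1); matched 1.
Augmenting path X2→Y1 (+1); matched 2.
Augmenting path X5→Y2 (+1); matched 3.
Augmenting path X3→Y1→X2→Y4 (+1); matched 4.
No augmenting path remains; maximum matching = 4.
König certificate: {X2, X3, X5, Y3} is a vertex cover of size 4 (every listed pair touches it), so no matching can be larger.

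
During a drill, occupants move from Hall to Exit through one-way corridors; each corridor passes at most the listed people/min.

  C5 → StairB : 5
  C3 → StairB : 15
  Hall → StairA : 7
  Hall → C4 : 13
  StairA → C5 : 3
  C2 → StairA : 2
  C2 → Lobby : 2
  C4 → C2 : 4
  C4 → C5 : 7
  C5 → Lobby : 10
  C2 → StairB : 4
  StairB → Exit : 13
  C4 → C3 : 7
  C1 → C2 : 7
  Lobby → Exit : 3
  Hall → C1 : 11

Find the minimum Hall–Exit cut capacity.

Augment Hall→C4→C2→StairB→Exit: bottleneck 4, flow now 4.
Augment Hall→C4→C3→StairB→Exit: bottleneck 7, flow now 11.
Augment Hall→C4→C5→StairB→Exit: bottleneck 2, flow now 13.
Augment Hall→StairA→C5→Lobby→Exit: bottleneck 3, flow now 16.
No augmenting path remains; maximum flow = 16.
By max-flow min-cut, the minimum cut capacity equals the max flow.
In the residual graph, reachable from Hall: {Hall, C4, StairA, C1, C2, C3, C5, StairB, Lobby}.
Min-cut edges: StairB→Exit (13), Lobby→Exit (3); capacity 13 + 3 = 16.

16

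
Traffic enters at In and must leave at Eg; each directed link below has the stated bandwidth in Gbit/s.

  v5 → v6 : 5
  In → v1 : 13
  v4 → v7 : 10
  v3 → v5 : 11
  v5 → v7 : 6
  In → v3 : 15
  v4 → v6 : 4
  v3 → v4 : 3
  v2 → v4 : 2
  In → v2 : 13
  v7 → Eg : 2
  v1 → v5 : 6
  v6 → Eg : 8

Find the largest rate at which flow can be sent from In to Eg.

10

Augment In→v1→v5→v6→Eg: bottleneck 5, flow now 5.
Augment In→v1→v5→v7→Eg: bottleneck 1, flow now 6.
Augment In→v2→v4→v6→Eg: bottleneck 2, flow now 8.
Augment In→v3→v4→v6→Eg: bottleneck 1, flow now 9.
Augment In→v3→v4→v7→Eg: bottleneck 1, flow now 10.
No augmenting path remains; maximum flow = 10.
In the residual graph, reachable from In: {In, v1, v2, v3, v4, v5, v6, v7}.
Min-cut edges: v6→Eg (8), v7→Eg (2); capacity 8 + 2 = 10.
This cut is saturated, so no flow can exceed 10.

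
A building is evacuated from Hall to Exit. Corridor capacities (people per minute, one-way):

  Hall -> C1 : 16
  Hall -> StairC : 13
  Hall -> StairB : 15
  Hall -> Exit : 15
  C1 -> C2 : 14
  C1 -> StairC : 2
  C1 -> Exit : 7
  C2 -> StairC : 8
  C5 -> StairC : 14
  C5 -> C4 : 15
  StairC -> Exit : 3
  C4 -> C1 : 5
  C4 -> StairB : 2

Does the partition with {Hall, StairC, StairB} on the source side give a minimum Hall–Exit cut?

No — its capacity is 34, but the minimum cut has capacity 25.

Given cut capacity: 16 + 15 + 3 = 34.
Augment Hall→Exit: bottleneck 15, flow now 15.
Augment Hall→C1→Exit: bottleneck 7, flow now 22.
Augment Hall→StairC→Exit: bottleneck 3, flow now 25.
No augmenting path remains; maximum flow = 25.
In the residual graph, reachable from Hall: {Hall, C1, C2, StairC, StairB}.
Min-cut edges: Hall→Exit (15), C1→Exit (7), StairC→Exit (3); capacity 15 + 7 + 3 = 25.
Cut capacity 34 exceeds the max flow 25, so it is not minimum.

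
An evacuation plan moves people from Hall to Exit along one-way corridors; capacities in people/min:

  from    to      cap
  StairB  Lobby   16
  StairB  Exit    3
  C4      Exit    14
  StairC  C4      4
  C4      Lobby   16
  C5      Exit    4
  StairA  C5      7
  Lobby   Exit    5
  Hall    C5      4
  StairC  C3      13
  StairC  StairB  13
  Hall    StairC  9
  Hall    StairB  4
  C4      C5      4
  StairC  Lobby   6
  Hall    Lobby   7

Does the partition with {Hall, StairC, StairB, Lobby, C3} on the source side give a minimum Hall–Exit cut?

Given cut capacity: 4 + 4 + 3 + 5 = 16.
Augment Hall→StairB→Exit: bottleneck 3, flow now 3.
Augment Hall→Lobby→Exit: bottleneck 5, flow now 8.
Augment Hall→C5→Exit: bottleneck 4, flow now 12.
Augment Hall→StairC→C4→Exit: bottleneck 4, flow now 16.
No augmenting path remains; maximum flow = 16.
Cut capacity 16 equals the max flow, so it is a minimum cut.

Yes — it is a minimum cut (capacity 16).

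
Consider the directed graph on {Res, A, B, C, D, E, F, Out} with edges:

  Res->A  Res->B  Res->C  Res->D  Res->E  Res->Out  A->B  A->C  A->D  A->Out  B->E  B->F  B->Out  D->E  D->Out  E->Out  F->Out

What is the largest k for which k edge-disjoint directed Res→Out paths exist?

5

Assign every edge capacity 1; by Menger, the answer equals the max flow.
Path Res→Out (+1); total 1.
Path Res→A→Out (+1); total 2.
Path Res→B→Out (+1); total 3.
Path Res→D→Out (+1); total 4.
Path Res→E→Out (+1); total 5.
No residual Res→Out path; max flow = 5.
Certifying cut of size 5: {Res→A, Res→B, Res→D, Res→E, Res→Out}.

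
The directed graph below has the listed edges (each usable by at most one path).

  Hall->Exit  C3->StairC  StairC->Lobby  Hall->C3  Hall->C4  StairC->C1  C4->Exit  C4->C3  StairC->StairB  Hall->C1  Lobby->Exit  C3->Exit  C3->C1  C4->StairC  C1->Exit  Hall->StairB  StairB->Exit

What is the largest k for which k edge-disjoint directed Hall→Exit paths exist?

5

Assign every edge capacity 1; by Menger, the answer equals the max flow.
Path Hall→Exit (+1); total 1.
Path Hall→C4→Exit (+1); total 2.
Path Hall→C3→Exit (+1); total 3.
Path Hall→C1→Exit (+1); total 4.
Path Hall→StairB→Exit (+1); total 5.
No residual Hall→Exit path; max flow = 5.
Certifying cut of size 5: {Hall→C1, Hall→C3, Hall→C4, Hall→Exit, Hall→StairB}.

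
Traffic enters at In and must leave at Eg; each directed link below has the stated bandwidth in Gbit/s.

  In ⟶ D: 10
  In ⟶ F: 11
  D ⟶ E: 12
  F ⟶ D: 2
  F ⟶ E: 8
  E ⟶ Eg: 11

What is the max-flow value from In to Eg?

11

Augment In→D→E→Eg: bottleneck 10, flow now 10.
Augment In→F→E→Eg: bottleneck 1, flow now 11.
No augmenting path remains; maximum flow = 11.
In the residual graph, reachable from In: {In, D, F, E}.
Min-cut edges: E→Eg (11); capacity 11 = 11.
This cut is saturated, so no flow can exceed 11.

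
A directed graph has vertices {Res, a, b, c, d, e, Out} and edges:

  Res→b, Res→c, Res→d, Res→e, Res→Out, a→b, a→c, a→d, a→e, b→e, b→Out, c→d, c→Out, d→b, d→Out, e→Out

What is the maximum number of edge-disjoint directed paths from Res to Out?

Assign every edge capacity 1; by Menger, the answer equals the max flow.
Path Res→Out (+1); total 1.
Path Res→b→Out (+1); total 2.
Path Res→c→Out (+1); total 3.
Path Res→d→Out (+1); total 4.
Path Res→e→Out (+1); total 5.
No residual Res→Out path; max flow = 5.
Certifying cut of size 5: {Res→Out, Res→b, Res→c, Res→d, Res→e}.

5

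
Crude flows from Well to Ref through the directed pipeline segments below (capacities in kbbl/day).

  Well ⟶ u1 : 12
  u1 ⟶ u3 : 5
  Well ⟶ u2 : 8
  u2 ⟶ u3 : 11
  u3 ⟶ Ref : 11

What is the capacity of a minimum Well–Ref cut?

11

Augment Well→u1→u3→Ref: bottleneck 5, flow now 5.
Augment Well→u2→u3→Ref: bottleneck 6, flow now 11.
No augmenting path remains; maximum flow = 11.
By max-flow min-cut, the minimum cut capacity equals the max flow.
In the residual graph, reachable from Well: {Well, u1, u2, u3}.
Min-cut edges: u3→Ref (11); capacity 11 = 11.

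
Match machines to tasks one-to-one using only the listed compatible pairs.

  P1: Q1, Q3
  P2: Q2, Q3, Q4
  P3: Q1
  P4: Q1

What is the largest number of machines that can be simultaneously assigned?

Unit-capacity flow: source→left, listed edges, right→sink; max matching = max flow.
Augmenting path P1→Q1 (+1); matched 1.
Augmenting path P2→Q2 (+1); matched 2.
Augmenting path P3→Q1→P1→Q3 (+1); matched 3.
No augmenting path remains; maximum matching = 3.
König certificate: {P1, P2, Q1} is a vertex cover of size 3 (every listed pair touches it), so no matching can be larger.

3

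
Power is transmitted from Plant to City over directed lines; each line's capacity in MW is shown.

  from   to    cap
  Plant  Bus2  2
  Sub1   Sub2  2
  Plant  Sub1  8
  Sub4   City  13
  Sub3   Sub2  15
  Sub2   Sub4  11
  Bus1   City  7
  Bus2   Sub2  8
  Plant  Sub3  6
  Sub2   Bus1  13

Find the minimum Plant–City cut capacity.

Augment Plant→Sub1→Sub2→Bus1→City: bottleneck 2, flow now 2.
Augment Plant→Bus2→Sub2→Bus1→City: bottleneck 2, flow now 4.
Augment Plant→Sub3→Sub2→Bus1→City: bottleneck 3, flow now 7.
Augment Plant→Sub3→Sub2→Sub4→City: bottleneck 3, flow now 10.
No augmenting path remains; maximum flow = 10.
By max-flow min-cut, the minimum cut capacity equals the max flow.
In the residual graph, reachable from Plant: {Plant, Sub1}.
Min-cut edges: Plant→Bus2 (2), Plant→Sub3 (6), Sub1→Sub2 (2); capacity 2 + 6 + 2 = 10.

10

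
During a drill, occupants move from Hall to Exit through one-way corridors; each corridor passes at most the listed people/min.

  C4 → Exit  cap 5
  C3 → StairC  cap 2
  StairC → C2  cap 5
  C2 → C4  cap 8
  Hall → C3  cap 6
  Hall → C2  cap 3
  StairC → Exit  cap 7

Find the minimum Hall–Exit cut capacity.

Augment Hall→C2→C4→Exit: bottleneck 3, flow now 3.
Augment Hall→C3→StairC→Exit: bottleneck 2, flow now 5.
No augmenting path remains; maximum flow = 5.
By max-flow min-cut, the minimum cut capacity equals the max flow.
In the residual graph, reachable from Hall: {Hall, C3}.
Min-cut edges: Hall→C2 (3), C3→StairC (2); capacity 3 + 2 = 5.

5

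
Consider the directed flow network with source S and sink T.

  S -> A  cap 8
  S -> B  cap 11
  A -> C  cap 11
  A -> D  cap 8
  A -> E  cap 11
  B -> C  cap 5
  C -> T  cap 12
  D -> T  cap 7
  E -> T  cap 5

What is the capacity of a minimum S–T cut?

Augment S→A→C→T: bottleneck 8, flow now 8.
Augment S→B→C→T: bottleneck 4, flow now 12.
Augment S→B→C→A→D→T: bottleneck 1, flow now 13. (uses reverse residual edge)
No augmenting path remains; maximum flow = 13.
By max-flow min-cut, the minimum cut capacity equals the max flow.
In the residual graph, reachable from S: {S, B}.
Min-cut edges: S→A (8), B→C (5); capacity 8 + 5 = 13.

13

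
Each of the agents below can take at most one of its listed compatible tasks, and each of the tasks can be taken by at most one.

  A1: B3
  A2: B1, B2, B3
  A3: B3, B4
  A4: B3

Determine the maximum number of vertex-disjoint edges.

Unit-capacity flow: source→left, listed edges, right→sink; max matching = max flow.
Augmenting path A1→B3 (+1); matched 1.
Augmenting path A2→B1 (+1); matched 2.
Augmenting path A3→B4 (+1); matched 3.
No augmenting path remains; maximum matching = 3.
König certificate: {A2, A3, B3} is a vertex cover of size 3 (every listed pair touches it), so no matching can be larger.

3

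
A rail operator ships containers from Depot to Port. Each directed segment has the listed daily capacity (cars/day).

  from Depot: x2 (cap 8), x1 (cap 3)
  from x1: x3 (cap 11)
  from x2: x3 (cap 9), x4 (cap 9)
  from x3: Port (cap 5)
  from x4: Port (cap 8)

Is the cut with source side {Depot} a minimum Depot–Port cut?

Yes — it is a minimum cut (capacity 11).

Given cut capacity: 3 + 8 = 11.
Augment Depot→x1→x3→Port: bottleneck 3, flow now 3.
Augment Depot→x2→x3→Port: bottleneck 2, flow now 5.
Augment Depot→x2→x4→Port: bottleneck 6, flow now 11.
No augmenting path remains; maximum flow = 11.
Cut capacity 11 equals the max flow, so it is a minimum cut.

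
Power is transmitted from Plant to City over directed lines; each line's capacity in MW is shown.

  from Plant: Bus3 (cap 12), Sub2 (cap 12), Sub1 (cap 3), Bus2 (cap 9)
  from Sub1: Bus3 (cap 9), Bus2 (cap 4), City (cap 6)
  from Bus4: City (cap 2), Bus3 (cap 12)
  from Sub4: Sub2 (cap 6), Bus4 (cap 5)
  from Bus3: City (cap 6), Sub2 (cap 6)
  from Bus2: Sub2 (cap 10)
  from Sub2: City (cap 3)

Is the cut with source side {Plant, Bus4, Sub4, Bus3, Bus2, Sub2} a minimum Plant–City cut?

Given cut capacity: 3 + 2 + 6 + 3 = 14.
Augment Plant→Sub1→City: bottleneck 3, flow now 3.
Augment Plant→Bus3→City: bottleneck 6, flow now 9.
Augment Plant→Sub2→City: bottleneck 3, flow now 12.
No augmenting path remains; maximum flow = 12.
In the residual graph, reachable from Plant: {Plant, Bus3, Bus2, Sub2}.
Min-cut edges: Plant→Sub1 (3), Bus3→City (6), Sub2→City (3); capacity 3 + 6 + 3 = 12.
Cut capacity 14 exceeds the max flow 12, so it is not minimum.

No — its capacity is 14, but the minimum cut has capacity 12.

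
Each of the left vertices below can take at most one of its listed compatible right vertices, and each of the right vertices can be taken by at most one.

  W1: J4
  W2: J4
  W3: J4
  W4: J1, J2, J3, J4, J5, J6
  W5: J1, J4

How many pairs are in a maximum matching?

Unit-capacity flow: source→left, listed edges, right→sink; max matching = max flow.
Augmenting path W1→J4 (+1); matched 1.
Augmenting path W4→J1 (+1); matched 2.
Augmenting path W5→J1→W4→J2 (+1); matched 3.
No augmenting path remains; maximum matching = 3.
König certificate: {W4, W5, J4} is a vertex cover of size 3 (every listed pair touches it), so no matching can be larger.

3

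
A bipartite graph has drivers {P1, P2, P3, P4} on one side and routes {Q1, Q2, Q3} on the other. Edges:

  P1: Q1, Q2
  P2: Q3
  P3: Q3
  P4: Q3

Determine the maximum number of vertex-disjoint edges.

2

Unit-capacity flow: source→left, listed edges, right→sink; max matching = max flow.
Augmenting path P1→Q1 (+1); matched 1.
Augmenting path P2→Q3 (+1); matched 2.
No augmenting path remains; maximum matching = 2.
König certificate: {P1, Q3} is a vertex cover of size 2 (every listed pair touches it), so no matching can be larger.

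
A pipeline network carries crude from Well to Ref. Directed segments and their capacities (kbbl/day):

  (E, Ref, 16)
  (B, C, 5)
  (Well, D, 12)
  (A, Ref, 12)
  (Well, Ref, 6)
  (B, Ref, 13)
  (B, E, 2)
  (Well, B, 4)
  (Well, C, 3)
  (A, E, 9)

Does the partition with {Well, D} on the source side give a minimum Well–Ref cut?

Given cut capacity: 4 + 3 + 6 = 13.
Augment Well→Ref: bottleneck 6, flow now 6.
Augment Well→B→Ref: bottleneck 4, flow now 10.
No augmenting path remains; maximum flow = 10.
In the residual graph, reachable from Well: {Well, C, D}.
Min-cut edges: Well→B (4), Well→Ref (6); capacity 4 + 6 = 10.
Cut capacity 13 exceeds the max flow 10, so it is not minimum.

No — its capacity is 13, but the minimum cut has capacity 10.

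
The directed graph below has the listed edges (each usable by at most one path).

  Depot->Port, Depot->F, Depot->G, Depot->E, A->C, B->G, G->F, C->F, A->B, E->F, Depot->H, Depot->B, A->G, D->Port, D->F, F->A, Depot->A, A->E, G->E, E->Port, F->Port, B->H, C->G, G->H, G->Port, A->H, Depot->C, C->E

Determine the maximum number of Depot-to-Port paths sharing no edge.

Assign every edge capacity 1; by Menger, the answer equals the max flow.
Path Depot→Port (+1); total 1.
Path Depot→E→Port (+1); total 2.
Path Depot→F→Port (+1); total 3.
Path Depot→G→Port (+1); total 4.
No residual Depot→Port path; max flow = 4.
Certifying cut of size 4: {Depot→Port, E→Port, F→Port, G→Port}.

4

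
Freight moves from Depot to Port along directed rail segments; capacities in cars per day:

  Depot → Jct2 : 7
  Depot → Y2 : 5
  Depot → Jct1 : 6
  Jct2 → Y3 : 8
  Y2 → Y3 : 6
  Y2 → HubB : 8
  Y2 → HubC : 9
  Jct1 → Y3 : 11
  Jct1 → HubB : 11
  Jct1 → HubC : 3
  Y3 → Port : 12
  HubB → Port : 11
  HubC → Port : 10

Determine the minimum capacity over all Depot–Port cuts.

Augment Depot→Jct2→Y3→Port: bottleneck 7, flow now 7.
Augment Depot→Y2→Y3→Port: bottleneck 5, flow now 12.
Augment Depot→Jct1→HubB→Port: bottleneck 6, flow now 18.
No augmenting path remains; maximum flow = 18.
By max-flow min-cut, the minimum cut capacity equals the max flow.
In the residual graph, reachable from Depot: {Depot}.
Min-cut edges: Depot→Jct2 (7), Depot→Y2 (5), Depot→Jct1 (6); capacity 7 + 5 + 6 = 18.

18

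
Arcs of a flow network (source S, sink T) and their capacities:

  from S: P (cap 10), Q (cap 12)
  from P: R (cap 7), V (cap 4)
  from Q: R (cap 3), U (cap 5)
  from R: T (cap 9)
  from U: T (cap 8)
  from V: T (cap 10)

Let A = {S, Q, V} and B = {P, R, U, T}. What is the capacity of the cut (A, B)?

Edges leaving {S, Q, V}: S→P (10), Q→R (3), Q→U (5), V→T (10).
Cut capacity = 10 + 3 + 5 + 10 = 28.

28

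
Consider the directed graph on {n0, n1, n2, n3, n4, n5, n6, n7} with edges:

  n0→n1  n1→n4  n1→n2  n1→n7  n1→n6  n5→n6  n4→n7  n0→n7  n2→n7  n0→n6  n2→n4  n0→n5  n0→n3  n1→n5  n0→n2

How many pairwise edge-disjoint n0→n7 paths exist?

3

Assign every edge capacity 1; by Menger, the answer equals the max flow.
Path n0→n7 (+1); total 1.
Path n0→n1→n7 (+1); total 2.
Path n0→n2→n7 (+1); total 3.
No residual n0→n7 path; max flow = 3.
Certifying cut of size 3: {n0→n1, n0→n2, n0→n7}.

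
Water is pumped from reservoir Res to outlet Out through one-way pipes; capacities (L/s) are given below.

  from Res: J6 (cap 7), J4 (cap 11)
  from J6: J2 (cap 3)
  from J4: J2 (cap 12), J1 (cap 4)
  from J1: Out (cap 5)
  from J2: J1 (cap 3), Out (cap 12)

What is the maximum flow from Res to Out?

14

Augment Res→J6→J2→Out: bottleneck 3, flow now 3.
Augment Res→J4→J1→Out: bottleneck 4, flow now 7.
Augment Res→J4→J2→Out: bottleneck 7, flow now 14.
No augmenting path remains; maximum flow = 14.
In the residual graph, reachable from Res: {Res, J6}.
Min-cut edges: Res→J4 (11), J6→J2 (3); capacity 11 + 3 = 14.
This cut is saturated, so no flow can exceed 14.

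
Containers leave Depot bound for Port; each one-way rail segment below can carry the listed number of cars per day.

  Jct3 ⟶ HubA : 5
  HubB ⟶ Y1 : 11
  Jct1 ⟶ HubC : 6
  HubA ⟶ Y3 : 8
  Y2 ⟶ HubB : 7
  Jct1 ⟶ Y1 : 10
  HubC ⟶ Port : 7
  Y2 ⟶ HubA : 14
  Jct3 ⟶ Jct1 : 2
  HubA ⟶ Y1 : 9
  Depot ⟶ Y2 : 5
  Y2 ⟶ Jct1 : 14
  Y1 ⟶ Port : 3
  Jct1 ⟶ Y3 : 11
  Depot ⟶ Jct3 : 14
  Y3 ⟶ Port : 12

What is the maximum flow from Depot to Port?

12

Augment Depot→Jct3→Jct1→Y1→Port: bottleneck 2, flow now 2.
Augment Depot→Jct3→HubA→Y1→Port: bottleneck 1, flow now 3.
Augment Depot→Jct3→HubA→Y3→Port: bottleneck 4, flow now 7.
Augment Depot→Y2→Jct1→HubC→Port: bottleneck 5, flow now 12.
No augmenting path remains; maximum flow = 12.
In the residual graph, reachable from Depot: {Depot, Jct3}.
Min-cut edges: Depot→Y2 (5), Jct3→Jct1 (2), Jct3→HubA (5); capacity 5 + 2 + 5 = 12.
This cut is saturated, so no flow can exceed 12.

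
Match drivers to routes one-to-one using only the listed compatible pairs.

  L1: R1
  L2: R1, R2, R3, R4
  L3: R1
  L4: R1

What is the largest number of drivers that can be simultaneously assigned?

2

Unit-capacity flow: source→left, listed edges, right→sink; max matching = max flow.
Augmenting path L1→R1 (+1); matched 1.
Augmenting path L2→R2 (+1); matched 2.
No augmenting path remains; maximum matching = 2.
König certificate: {L2, R1} is a vertex cover of size 2 (every listed pair touches it), so no matching can be larger.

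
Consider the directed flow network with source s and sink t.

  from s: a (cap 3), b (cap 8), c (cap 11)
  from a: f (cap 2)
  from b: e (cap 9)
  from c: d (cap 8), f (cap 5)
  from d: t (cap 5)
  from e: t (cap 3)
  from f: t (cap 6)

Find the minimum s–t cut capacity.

Augment s→a→f→t: bottleneck 2, flow now 2.
Augment s→b→e→t: bottleneck 3, flow now 5.
Augment s→c→d→t: bottleneck 5, flow now 10.
Augment s→c→f→t: bottleneck 4, flow now 14.
No augmenting path remains; maximum flow = 14.
By max-flow min-cut, the minimum cut capacity equals the max flow.
In the residual graph, reachable from s: {s, a, b, c, d, e, f}.
Min-cut edges: d→t (5), e→t (3), f→t (6); capacity 5 + 3 + 6 = 14.

14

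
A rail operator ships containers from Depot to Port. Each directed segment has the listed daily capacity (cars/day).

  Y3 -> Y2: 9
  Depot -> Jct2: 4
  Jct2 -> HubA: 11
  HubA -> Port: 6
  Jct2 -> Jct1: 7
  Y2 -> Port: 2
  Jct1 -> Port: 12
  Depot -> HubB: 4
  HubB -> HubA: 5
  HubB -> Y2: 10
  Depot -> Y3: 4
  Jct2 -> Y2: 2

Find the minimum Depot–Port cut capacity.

Augment Depot→Jct2→Y2→Port: bottleneck 2, flow now 2.
Augment Depot→Jct2→HubA→Port: bottleneck 2, flow now 4.
Augment Depot→HubB→HubA→Port: bottleneck 4, flow now 8.
Augment Depot→Y3→Y2→Jct2→Jct1→Port: bottleneck 2, flow now 10. (uses reverse residual edge)
No augmenting path remains; maximum flow = 10.
By max-flow min-cut, the minimum cut capacity equals the max flow.
In the residual graph, reachable from Depot: {Depot, Y3, Y2}.
Min-cut edges: Depot→Jct2 (4), Depot→HubB (4), Y2→Port (2); capacity 4 + 4 + 2 = 10.

10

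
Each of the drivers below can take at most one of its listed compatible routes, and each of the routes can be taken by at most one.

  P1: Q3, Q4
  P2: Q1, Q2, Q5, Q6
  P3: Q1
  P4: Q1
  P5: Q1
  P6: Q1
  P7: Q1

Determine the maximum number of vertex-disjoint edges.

Unit-capacity flow: source→left, listed edges, right→sink; max matching = max flow.
Augmenting path P1→Q3 (+1); matched 1.
Augmenting path P2→Q1 (+1); matched 2.
Augmenting path P3→Q1→P2→Q2 (+1); matched 3.
No augmenting path remains; maximum matching = 3.
König certificate: {P1, P2, Q1} is a vertex cover of size 3 (every listed pair touches it), so no matching can be larger.

3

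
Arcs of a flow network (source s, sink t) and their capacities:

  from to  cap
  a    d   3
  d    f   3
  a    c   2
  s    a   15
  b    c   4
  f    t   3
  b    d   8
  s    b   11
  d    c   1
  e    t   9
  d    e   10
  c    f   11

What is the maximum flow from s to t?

Augment s→a→c→f→t: bottleneck 2, flow now 2.
Augment s→a→d→e→t: bottleneck 3, flow now 5.
Augment s→b→c→f→t: bottleneck 1, flow now 6.
Augment s→b→d→e→t: bottleneck 6, flow now 12.
No augmenting path remains; maximum flow = 12.
In the residual graph, reachable from s: {s, a, b, c, d, e, f}.
Min-cut edges: e→t (9), f→t (3); capacity 9 + 3 = 12.
This cut is saturated, so no flow can exceed 12.

12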